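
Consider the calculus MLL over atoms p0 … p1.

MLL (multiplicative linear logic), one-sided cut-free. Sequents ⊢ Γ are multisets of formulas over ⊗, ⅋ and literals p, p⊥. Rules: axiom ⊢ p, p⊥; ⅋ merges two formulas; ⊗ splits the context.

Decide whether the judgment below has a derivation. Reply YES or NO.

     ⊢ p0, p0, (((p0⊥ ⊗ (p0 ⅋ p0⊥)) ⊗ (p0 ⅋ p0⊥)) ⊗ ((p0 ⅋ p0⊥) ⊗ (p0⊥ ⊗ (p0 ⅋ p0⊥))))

Proof tree:
[⊗]  ⊢ p0, p0, (((p0⊥ ⊗ (p0 ⅋ p0⊥)) ⊗ (p0 ⅋ p0⊥)) ⊗ ((p0 ⅋ p0⊥) ⊗ (p0⊥ ⊗ (p0 ⅋ p0⊥))))
  [⊗]  ⊢ p0, ((p0⊥ ⊗ (p0 ⅋ p0⊥)) ⊗ (p0 ⅋ p0⊥))
    [⊗]  ⊢ p0, (p0⊥ ⊗ (p0 ⅋ p0⊥))
      [Ax]  ⊢ p0, p0⊥
      [⅋]  ⊢ (p0 ⅋ p0⊥)
        [Ax]  ⊢ p0, p0⊥
    [⅋]  ⊢ (p0 ⅋ p0⊥)
      [Ax]  ⊢ p0, p0⊥
  [⊗]  ⊢ p0, ((p0 ⅋ p0⊥) ⊗ (p0⊥ ⊗ (p0 ⅋ p0⊥)))
    [⅋]  ⊢ (p0 ⅋ p0⊥)
      [Ax]  ⊢ p0, p0⊥
    [⊗]  ⊢ p0, (p0⊥ ⊗ (p0 ⅋ p0⊥))
      [Ax]  ⊢ p0, p0⊥
      [⅋]  ⊢ (p0 ⅋ p0⊥)
        [Ax]  ⊢ p0, p0⊥

Result: YES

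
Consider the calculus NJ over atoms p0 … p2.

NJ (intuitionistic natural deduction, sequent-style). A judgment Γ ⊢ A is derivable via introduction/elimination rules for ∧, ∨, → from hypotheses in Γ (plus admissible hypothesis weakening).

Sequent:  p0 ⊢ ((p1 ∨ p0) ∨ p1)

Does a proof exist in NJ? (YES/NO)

Derivation (root first):
[∨I₁] p0 ⊢ ((p1 ∨ p0) ∨ p1)
  [∨I₂] p0 ⊢ (p1 ∨ p0)
    [Ax] p0 ⊢ p0

Result: YES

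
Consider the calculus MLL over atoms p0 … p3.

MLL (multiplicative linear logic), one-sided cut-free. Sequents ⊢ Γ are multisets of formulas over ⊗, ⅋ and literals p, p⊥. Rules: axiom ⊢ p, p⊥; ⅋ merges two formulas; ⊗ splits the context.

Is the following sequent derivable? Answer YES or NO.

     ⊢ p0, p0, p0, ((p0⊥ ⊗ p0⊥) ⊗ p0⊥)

Proof tree:
[⊗]  ⊢ p0, p0, p0, ((p0⊥ ⊗ p0⊥) ⊗ p0⊥)
  [⊗]  ⊢ p0, p0, (p0⊥ ⊗ p0⊥)
    [Ax]  ⊢ p0, p0⊥
    [Ax]  ⊢ p0, p0⊥
  [Ax]  ⊢ p0, p0⊥

Result: YES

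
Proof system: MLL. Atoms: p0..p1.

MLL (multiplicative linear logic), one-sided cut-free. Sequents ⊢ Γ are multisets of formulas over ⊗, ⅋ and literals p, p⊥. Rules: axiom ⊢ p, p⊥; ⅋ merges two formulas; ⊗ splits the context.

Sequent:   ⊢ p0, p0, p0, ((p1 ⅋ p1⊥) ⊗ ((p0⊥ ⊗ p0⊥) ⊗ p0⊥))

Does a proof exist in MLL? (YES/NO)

Derivation (root first):
[⊗]  ⊢ p0, p0, p0, ((p1 ⅋ p1⊥) ⊗ ((p0⊥ ⊗ p0⊥) ⊗ p0⊥))
  [⅋]  ⊢ (p1 ⅋ p1⊥)
    [Ax]  ⊢ p1, p1⊥
  [⊗]  ⊢ p0, p0, p0, ((p0⊥ ⊗ p0⊥) ⊗ p0⊥)
    [⊗]  ⊢ p0, p0, (p0⊥ ⊗ p0⊥)
      [Ax]  ⊢ p0, p0⊥
      [Ax]  ⊢ p0, p0⊥
    [Ax]  ⊢ p0, p0⊥

Result: YES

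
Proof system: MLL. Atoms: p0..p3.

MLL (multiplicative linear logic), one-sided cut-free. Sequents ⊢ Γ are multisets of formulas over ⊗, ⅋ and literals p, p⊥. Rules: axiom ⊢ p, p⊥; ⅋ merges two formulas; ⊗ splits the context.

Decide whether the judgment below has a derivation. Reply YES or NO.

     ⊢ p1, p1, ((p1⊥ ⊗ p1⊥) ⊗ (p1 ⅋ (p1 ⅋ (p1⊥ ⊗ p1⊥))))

Derivation (root first):
[⊗]  ⊢ p1, p1, ((p1⊥ ⊗ p1⊥) ⊗ (p1 ⅋ (p1 ⅋ (p1⊥ ⊗ p1⊥))))
  [⊗]  ⊢ p1, p1, (p1⊥ ⊗ p1⊥)
    [Ax]  ⊢ p1, p1⊥
    [Ax]  ⊢ p1, p1⊥
  [⅋]  ⊢ (p1 ⅋ (p1 ⅋ (p1⊥ ⊗ p1⊥)))
    [⅋]  ⊢ p1, (p1 ⅋ (p1⊥ ⊗ p1⊥))
      [⊗]  ⊢ p1, p1, (p1⊥ ⊗ p1⊥)
        [Ax]  ⊢ p1, p1⊥
        [Ax]  ⊢ p1, p1⊥

Result: YES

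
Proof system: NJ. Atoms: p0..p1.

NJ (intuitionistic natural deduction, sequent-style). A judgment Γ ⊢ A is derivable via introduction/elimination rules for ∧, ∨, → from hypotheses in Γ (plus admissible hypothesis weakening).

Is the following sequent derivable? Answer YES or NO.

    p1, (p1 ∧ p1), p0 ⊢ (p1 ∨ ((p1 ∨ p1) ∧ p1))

Derivation (root first):
[∨I₂] p1, (p1 ∧ p1), p0 ⊢ (p1 ∨ ((p1 ∨ p1) ∧ p1))
  [∧I] p1, (p1 ∧ p1), p0 ⊢ ((p1 ∨ p1) ∧ p1)
    [∨I₂] p1, p0 ⊢ (p1 ∨ p1)
      [Wk] p1, p0 ⊢ p1
        [Ax] p1 ⊢ p1
    [Wk] p1, p0, (p1 ∧ p1) ⊢ p1
      [Wk] p1, p0 ⊢ p1
        [Ax] p1 ⊢ p1

Result: YES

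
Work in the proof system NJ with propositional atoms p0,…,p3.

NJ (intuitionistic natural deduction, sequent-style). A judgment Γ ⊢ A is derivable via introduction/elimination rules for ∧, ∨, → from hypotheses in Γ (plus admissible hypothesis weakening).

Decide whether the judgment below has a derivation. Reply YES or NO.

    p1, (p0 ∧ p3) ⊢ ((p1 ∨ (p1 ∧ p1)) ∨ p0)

Derivation (root first):
[∨I₁] p1, (p0 ∧ p3) ⊢ ((p1 ∨ (p1 ∧ p1)) ∨ p0)
  [∨I₂] p1, (p0 ∧ p3) ⊢ (p1 ∨ (p1 ∧ p1))
    [∧I] p1, (p0 ∧ p3) ⊢ (p1 ∧ p1)
      [Wk] p1, (p0 ∧ p3) ⊢ p1
        [Ax] p1 ⊢ p1
      [Ax] p1 ⊢ p1

Result: YES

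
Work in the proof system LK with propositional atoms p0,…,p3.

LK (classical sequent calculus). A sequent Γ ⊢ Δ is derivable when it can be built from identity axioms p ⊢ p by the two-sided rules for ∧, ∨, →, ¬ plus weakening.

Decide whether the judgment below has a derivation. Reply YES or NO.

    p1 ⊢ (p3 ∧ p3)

Search for a countermodel by truth-table:
  v=0000: Γ:[p1=F] Δ:[(p3 ∧ p3)=F] refutes=False
  v=0001: Γ:[p1=F] Δ:[(p3 ∧ p3)=T] refutes=False
  v=0010: Γ:[p1=F] Δ:[(p3 ∧ p3)=F] refutes=False
  v=0011: Γ:[p1=F] Δ:[(p3 ∧ p3)=T] refutes=False
  v=0100: Γ:[p1=T] Δ:[(p3 ∧ p3)=F] refutes=True  ← countermodel

Result: NO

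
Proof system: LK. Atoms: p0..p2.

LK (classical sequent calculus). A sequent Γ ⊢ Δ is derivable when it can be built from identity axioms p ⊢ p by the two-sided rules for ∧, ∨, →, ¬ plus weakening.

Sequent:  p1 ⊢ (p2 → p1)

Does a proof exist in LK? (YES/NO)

Derivation (root first):
[→R] p1 ⊢ (p2 → p1)
  [WL] p1, p2 ⊢ p1
    [Ax] p1 ⊢ p1

Result: YES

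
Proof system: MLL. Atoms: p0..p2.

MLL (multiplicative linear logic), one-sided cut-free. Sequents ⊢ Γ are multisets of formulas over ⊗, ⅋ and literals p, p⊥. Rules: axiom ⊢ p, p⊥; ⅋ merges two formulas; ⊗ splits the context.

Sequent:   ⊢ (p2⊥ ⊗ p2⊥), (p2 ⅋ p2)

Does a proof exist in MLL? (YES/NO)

Derivation trace:
[⅋]  ⊢ (p2⊥ ⊗ p2⊥), (p2 ⅋ p2)
  [⊗]  ⊢ p2, p2, (p2⊥ ⊗ p2⊥)
    [Ax]  ⊢ p2, p2⊥
    [Ax]  ⊢ p2, p2⊥

Result: YES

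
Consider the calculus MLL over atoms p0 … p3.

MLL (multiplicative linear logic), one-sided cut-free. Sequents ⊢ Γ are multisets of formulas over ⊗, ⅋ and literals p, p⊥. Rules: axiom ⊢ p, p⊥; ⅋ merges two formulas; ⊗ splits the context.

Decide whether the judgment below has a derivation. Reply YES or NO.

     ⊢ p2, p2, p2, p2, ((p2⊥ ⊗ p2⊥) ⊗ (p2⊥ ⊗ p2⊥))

Derivation trace:
[⊗]  ⊢ p2, p2, p2, p2, ((p2⊥ ⊗ p2⊥) ⊗ (p2⊥ ⊗ p2⊥))
  [⊗]  ⊢ p2, p2, (p2⊥ ⊗ p2⊥)
    [Ax]  ⊢ p2, p2⊥
    [Ax]  ⊢ p2, p2⊥
  [⊗]  ⊢ p2, p2, (p2⊥ ⊗ p2⊥)
    [Ax]  ⊢ p2, p2⊥
    [Ax]  ⊢ p2, p2⊥

Result: YES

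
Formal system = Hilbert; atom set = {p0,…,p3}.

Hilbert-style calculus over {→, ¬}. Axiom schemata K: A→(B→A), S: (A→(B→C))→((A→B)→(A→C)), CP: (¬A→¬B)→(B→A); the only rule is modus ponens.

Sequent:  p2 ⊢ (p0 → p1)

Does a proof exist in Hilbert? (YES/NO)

Truth-table refutation:
  v=0000: Γ:[p2=F] Δ:[(p0 → p1)=T] refutes=False
  v=0001: Γ:[p2=F] Δ:[(p0 → p1)=T] refutes=False
  v=0010: Γ:[p2=T] Δ:[(p0 → p1)=T] refutes=False
  v=0011: Γ:[p2=T] Δ:[(p0 → p1)=T] refutes=False
  v=0100: Γ:[p2=F] Δ:[(p0 → p1)=T] refutes=False
  v=0101: Γ:[p2=F] Δ:[(p0 → p1)=T] refutes=False
  v=0110: Γ:[p2=T] Δ:[(p0 → p1)=T] refutes=False
  v=0111: Γ:[p2=T] Δ:[(p0 → p1)=T] refutes=False
  v=1000: Γ:[p2=F] Δ:[(p0 → p1)=F] refutes=False
  v=1001: Γ:[p2=F] Δ:[(p0 → p1)=F] refutes=False
  v=1010: Γ:[p2=T] Δ:[(p0 → p1)=F] refutes=True  ← countermodel

Result: NO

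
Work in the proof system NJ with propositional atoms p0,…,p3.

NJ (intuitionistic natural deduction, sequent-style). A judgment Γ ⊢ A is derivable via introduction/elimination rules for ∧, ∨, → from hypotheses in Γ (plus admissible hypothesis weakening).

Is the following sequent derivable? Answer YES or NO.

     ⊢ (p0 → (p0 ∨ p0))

Derivation (root first):
[→I]  ⊢ (p0 → (p0 ∨ p0))
  [∨I₂] p0 ⊢ (p0 ∨ p0)
    [Ax] p0 ⊢ p0

Result: YES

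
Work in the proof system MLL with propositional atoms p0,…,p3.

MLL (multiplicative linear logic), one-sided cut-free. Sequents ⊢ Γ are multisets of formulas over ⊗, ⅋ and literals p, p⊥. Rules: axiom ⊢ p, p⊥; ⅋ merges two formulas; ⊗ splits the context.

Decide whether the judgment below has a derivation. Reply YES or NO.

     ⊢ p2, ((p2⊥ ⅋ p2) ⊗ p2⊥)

Derivation trace:
[⊗]  ⊢ p2, ((p2⊥ ⅋ p2) ⊗ p2⊥)
  [⅋]  ⊢ (p2⊥ ⅋ p2)
    [Ax]  ⊢ p2, p2⊥
  [Ax]  ⊢ p2, p2⊥

Result: YES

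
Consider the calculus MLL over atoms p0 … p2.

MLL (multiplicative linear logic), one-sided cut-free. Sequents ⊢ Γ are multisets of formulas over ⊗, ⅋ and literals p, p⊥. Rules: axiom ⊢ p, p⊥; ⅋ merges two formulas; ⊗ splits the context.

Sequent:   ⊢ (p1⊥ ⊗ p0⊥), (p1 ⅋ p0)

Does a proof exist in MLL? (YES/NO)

Derivation trace:
[⅋]  ⊢ (p1⊥ ⊗ p0⊥), (p1 ⅋ p0)
  [⊗]  ⊢ p1, p0, (p1⊥ ⊗ p0⊥)
    [Ax]  ⊢ p1, p1⊥
    [Ax]  ⊢ p0, p0⊥

Result: YES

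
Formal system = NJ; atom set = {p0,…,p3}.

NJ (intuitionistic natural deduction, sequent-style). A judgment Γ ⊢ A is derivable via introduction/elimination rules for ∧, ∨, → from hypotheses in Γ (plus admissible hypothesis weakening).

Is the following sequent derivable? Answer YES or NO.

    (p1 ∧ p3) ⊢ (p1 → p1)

Derivation (root first):
[Wk] (p1 ∧ p3) ⊢ (p1 → p1)
  [→I]  ⊢ (p1 → p1)
    [Ax] p1 ⊢ p1

Result: YES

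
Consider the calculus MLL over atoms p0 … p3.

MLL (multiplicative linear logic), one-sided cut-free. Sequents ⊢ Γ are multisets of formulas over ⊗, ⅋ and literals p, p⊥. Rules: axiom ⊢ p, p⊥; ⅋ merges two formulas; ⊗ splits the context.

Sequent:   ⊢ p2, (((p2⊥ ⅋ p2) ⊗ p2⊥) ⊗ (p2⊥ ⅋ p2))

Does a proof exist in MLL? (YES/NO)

Derivation trace:
[⊗]  ⊢ p2, (((p2⊥ ⅋ p2) ⊗ p2⊥) ⊗ (p2⊥ ⅋ p2))
  [⊗]  ⊢ p2, ((p2⊥ ⅋ p2) ⊗ p2⊥)
    [⅋]  ⊢ (p2⊥ ⅋ p2)
      [Ax]  ⊢ p2, p2⊥
    [Ax]  ⊢ p2, p2⊥
  [⅋]  ⊢ (p2⊥ ⅋ p2)
    [Ax]  ⊢ p2, p2⊥

Result: YES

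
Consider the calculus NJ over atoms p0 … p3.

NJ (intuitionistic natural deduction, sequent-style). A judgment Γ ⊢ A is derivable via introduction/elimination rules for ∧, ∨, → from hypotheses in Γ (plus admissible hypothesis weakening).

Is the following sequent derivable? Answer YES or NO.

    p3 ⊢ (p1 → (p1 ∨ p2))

Proof tree:
[→I] p3 ⊢ (p1 → (p1 ∨ p2))
  [∨I₁] p1, p3 ⊢ (p1 ∨ p2)
    [Wk] p1, p3 ⊢ p1
      [Ax] p1 ⊢ p1

Result: YES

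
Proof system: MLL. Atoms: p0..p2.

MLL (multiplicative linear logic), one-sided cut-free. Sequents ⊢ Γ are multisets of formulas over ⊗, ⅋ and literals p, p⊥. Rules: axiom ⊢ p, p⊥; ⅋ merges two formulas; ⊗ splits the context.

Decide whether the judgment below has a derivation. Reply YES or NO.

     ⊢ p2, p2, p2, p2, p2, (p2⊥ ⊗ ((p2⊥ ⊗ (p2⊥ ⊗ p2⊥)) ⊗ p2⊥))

Proof tree:
[⊗]  ⊢ p2, p2, p2, p2, p2, (p2⊥ ⊗ ((p2⊥ ⊗ (p2⊥ ⊗ p2⊥)) ⊗ p2⊥))
  [Ax]  ⊢ p2, p2⊥
  [⊗]  ⊢ p2, p2, p2, p2, ((p2⊥ ⊗ (p2⊥ ⊗ p2⊥)) ⊗ p2⊥)
    [⊗]  ⊢ p2, p2, p2, (p2⊥ ⊗ (p2⊥ ⊗ p2⊥))
      [Ax]  ⊢ p2, p2⊥
      [⊗]  ⊢ p2, p2, (p2⊥ ⊗ p2⊥)
        [Ax]  ⊢ p2, p2⊥
        [Ax]  ⊢ p2, p2⊥
    [Ax]  ⊢ p2, p2⊥

Result: YES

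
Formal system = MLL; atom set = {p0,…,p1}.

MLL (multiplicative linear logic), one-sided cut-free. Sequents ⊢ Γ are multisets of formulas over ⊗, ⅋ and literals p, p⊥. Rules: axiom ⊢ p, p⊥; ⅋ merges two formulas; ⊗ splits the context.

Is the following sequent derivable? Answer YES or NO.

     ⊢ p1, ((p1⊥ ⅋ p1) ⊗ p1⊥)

Proof tree:
[⊗]  ⊢ p1, ((p1⊥ ⅋ p1) ⊗ p1⊥)
  [⅋]  ⊢ (p1⊥ ⅋ p1)
    [Ax]  ⊢ p1, p1⊥
  [Ax]  ⊢ p1, p1⊥

Result: YES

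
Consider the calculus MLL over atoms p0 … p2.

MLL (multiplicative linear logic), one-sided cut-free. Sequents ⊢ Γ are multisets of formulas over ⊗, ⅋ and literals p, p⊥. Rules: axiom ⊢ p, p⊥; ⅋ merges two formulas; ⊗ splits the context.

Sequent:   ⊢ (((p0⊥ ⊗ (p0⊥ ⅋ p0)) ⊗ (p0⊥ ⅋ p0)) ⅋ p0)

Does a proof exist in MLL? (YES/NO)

Proof tree:
[⅋]  ⊢ (((p0⊥ ⊗ (p0⊥ ⅋ p0)) ⊗ (p0⊥ ⅋ p0)) ⅋ p0)
  [⊗]  ⊢ p0, ((p0⊥ ⊗ (p0⊥ ⅋ p0)) ⊗ (p0⊥ ⅋ p0))
    [⊗]  ⊢ p0, (p0⊥ ⊗ (p0⊥ ⅋ p0))
      [Ax]  ⊢ p0, p0⊥
      [⅋]  ⊢ (p0⊥ ⅋ p0)
        [Ax]  ⊢ p0, p0⊥
    [⅋]  ⊢ (p0⊥ ⅋ p0)
      [Ax]  ⊢ p0, p0⊥

Result: YES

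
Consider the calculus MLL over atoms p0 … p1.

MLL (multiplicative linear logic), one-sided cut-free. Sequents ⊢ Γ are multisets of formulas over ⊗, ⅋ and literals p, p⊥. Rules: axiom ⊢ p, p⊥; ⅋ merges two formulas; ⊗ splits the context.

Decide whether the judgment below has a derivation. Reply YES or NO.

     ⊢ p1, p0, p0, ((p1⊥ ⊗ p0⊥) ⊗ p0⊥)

Proof tree:
[⊗]  ⊢ p1, p0, p0, ((p1⊥ ⊗ p0⊥) ⊗ p0⊥)
  [⊗]  ⊢ p1, p0, (p1⊥ ⊗ p0⊥)
    [Ax]  ⊢ p1, p1⊥
    [Ax]  ⊢ p0, p0⊥
  [Ax]  ⊢ p0, p0⊥

Result: YES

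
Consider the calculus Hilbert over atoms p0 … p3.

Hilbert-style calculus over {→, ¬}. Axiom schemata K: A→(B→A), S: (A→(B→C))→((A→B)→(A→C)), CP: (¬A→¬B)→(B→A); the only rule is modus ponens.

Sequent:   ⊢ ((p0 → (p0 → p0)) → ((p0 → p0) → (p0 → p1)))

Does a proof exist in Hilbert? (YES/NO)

Search for a countermodel by truth-table:
  v=0000: Γ:[] Δ:[((p0 → (p0 → p0)) → ((p0 → p0) → (p0 → p1)))=T] refutes=False
  v=0001: Γ:[] Δ:[((p0 → (p0 → p0)) → ((p0 → p0) → (p0 → p1)))=T] refutes=False
  v=0010: Γ:[] Δ:[((p0 → (p0 → p0)) → ((p0 → p0) → (p0 → p1)))=T] refutes=False
  v=0011: Γ:[] Δ:[((p0 → (p0 → p0)) → ((p0 → p0) → (p0 → p1)))=T] refutes=False
  v=0100: Γ:[] Δ:[((p0 → (p0 → p0)) → ((p0 → p0) → (p0 → p1)))=T] refutes=False
  v=0101: Γ:[] Δ:[((p0 → (p0 → p0)) → ((p0 → p0) → (p0 → p1)))=T] refutes=False
  v=0110: Γ:[] Δ:[((p0 → (p0 → p0)) → ((p0 → p0) → (p0 → p1)))=T] refutes=False
  v=0111: Γ:[] Δ:[((p0 → (p0 → p0)) → ((p0 → p0) → (p0 → p1)))=T] refutes=False
  v=1000: Γ:[] Δ:[((p0 → (p0 → p0)) → ((p0 → p0) → (p0 → p1)))=F] refutes=True  ← countermodel

Result: NO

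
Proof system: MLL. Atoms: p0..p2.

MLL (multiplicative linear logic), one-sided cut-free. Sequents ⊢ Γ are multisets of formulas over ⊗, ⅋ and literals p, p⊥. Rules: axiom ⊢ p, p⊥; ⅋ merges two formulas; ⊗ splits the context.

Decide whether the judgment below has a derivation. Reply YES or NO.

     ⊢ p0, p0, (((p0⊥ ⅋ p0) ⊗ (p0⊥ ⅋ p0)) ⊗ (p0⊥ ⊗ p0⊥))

Proof tree:
[⊗]  ⊢ p0, p0, (((p0⊥ ⅋ p0) ⊗ (p0⊥ ⅋ p0)) ⊗ (p0⊥ ⊗ p0⊥))
  [⊗]  ⊢ ((p0⊥ ⅋ p0) ⊗ (p0⊥ ⅋ p0))
    [⅋]  ⊢ (p0⊥ ⅋ p0)
      [Ax]  ⊢ p0, p0⊥
    [⅋]  ⊢ (p0⊥ ⅋ p0)
      [Ax]  ⊢ p0, p0⊥
  [⊗]  ⊢ p0, p0, (p0⊥ ⊗ p0⊥)
    [Ax]  ⊢ p0, p0⊥
    [Ax]  ⊢ p0, p0⊥

Result: YES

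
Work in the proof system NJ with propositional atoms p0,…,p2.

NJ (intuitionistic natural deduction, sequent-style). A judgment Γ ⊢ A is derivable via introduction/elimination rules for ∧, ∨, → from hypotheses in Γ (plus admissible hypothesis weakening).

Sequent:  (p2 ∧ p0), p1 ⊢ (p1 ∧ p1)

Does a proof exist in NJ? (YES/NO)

Derivation trace:
[∧I] (p2 ∧ p0), p1 ⊢ (p1 ∧ p1)
  [Ax] p1 ⊢ p1
  [Wk] p1, p1, (p2 ∧ p0) ⊢ p1
    [Wk] p1, p1 ⊢ p1
      [Ax] p1 ⊢ p1

Result: YES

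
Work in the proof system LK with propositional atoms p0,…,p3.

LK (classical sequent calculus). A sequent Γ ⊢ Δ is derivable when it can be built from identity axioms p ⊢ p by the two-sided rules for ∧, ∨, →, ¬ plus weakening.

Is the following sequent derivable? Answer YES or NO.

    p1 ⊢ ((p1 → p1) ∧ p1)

Derivation (root first):
[∧R] p1 ⊢ ((p1 → p1) ∧ p1)
  [→R]  ⊢ (p1 → p1)
    [Ax] p1 ⊢ p1
  [Ax] p1 ⊢ p1

Result: YES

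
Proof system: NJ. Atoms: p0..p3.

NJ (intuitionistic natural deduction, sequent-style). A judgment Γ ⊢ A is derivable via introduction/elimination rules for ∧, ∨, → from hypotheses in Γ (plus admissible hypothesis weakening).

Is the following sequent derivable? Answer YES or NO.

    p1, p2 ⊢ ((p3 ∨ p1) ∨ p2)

Derivation trace:
[∨I₁] p1, p2 ⊢ ((p3 ∨ p1) ∨ p2)
  [Wk] p1, p2 ⊢ (p3 ∨ p1)
    [∨I₂] p1 ⊢ (p3 ∨ p1)
      [Ax] p1 ⊢ p1

Result: YES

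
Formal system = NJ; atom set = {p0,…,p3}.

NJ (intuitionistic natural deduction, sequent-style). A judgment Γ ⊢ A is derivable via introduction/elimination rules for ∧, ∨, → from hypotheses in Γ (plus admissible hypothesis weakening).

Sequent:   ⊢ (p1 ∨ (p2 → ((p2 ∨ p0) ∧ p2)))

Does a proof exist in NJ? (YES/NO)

Derivation (root first):
[∨I₂]  ⊢ (p1 ∨ (p2 → ((p2 ∨ p0) ∧ p2)))
  [→I]  ⊢ (p2 → ((p2 ∨ p0) ∧ p2))
    [∧I] p2 ⊢ ((p2 ∨ p0) ∧ p2)
      [∨I₁] p2 ⊢ (p2 ∨ p0)
        [Ax] p2 ⊢ p2
      [Ax] p2 ⊢ p2

Result: YES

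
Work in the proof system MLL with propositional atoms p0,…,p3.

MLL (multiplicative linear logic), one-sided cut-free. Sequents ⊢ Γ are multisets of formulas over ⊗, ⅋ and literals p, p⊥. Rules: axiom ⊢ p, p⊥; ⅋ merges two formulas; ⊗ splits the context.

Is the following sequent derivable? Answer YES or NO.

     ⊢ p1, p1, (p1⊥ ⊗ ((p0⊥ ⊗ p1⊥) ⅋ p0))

Derivation trace:
[⊗]  ⊢ p1, p1, (p1⊥ ⊗ ((p0⊥ ⊗ p1⊥) ⅋ p0))
  [Ax]  ⊢ p1, p1⊥
  [⅋]  ⊢ p1, ((p0⊥ ⊗ p1⊥) ⅋ p0)
    [⊗]  ⊢ p0, p1, (p0⊥ ⊗ p1⊥)
      [Ax]  ⊢ p0, p0⊥
      [Ax]  ⊢ p1, p1⊥

Result: YES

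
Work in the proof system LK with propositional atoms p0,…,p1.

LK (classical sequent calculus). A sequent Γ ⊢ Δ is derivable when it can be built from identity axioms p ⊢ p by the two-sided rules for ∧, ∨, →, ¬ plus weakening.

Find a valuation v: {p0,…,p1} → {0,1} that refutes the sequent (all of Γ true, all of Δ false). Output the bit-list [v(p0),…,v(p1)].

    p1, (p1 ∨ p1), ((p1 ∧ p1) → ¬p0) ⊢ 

Truth-table refutation:
  v=00: Γ:[p1=F, (p1 ∨ p1)=F, ((p1 ∧ p1) → ¬p0)=T] Δ:[] refutes=False
  v=01: Γ:[p1=T, (p1 ∨ p1)=T, ((p1 ∧ p1) → ¬p0)=T] Δ:[] refutes=True  ← countermodel

Result: [0, 1]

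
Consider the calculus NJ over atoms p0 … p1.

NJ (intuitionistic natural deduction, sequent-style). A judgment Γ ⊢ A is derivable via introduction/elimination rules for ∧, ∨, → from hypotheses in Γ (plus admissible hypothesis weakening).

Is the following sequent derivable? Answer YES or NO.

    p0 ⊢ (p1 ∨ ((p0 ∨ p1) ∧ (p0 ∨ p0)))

Derivation (root first):
[∨I₂] p0 ⊢ (p1 ∨ ((p0 ∨ p1) ∧ (p0 ∨ p0)))
  [∧I] p0 ⊢ ((p0 ∨ p1) ∧ (p0 ∨ p0))
    [∨I₁] p0 ⊢ (p0 ∨ p1)
      [Ax] p0 ⊢ p0
    [∨I₂] p0 ⊢ (p0 ∨ p0)
      [Ax] p0 ⊢ p0

Result: YES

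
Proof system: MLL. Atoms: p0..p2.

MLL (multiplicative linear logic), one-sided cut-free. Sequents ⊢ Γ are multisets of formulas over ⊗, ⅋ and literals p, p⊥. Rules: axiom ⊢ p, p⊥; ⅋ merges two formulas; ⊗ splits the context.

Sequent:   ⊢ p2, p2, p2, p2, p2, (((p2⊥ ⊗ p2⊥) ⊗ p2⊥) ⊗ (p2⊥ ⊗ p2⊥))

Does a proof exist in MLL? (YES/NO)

Derivation (root first):
[⊗]  ⊢ p2, p2, p2, p2, p2, (((p2⊥ ⊗ p2⊥) ⊗ p2⊥) ⊗ (p2⊥ ⊗ p2⊥))
  [⊗]  ⊢ p2, p2, p2, ((p2⊥ ⊗ p2⊥) ⊗ p2⊥)
    [⊗]  ⊢ p2, p2, (p2⊥ ⊗ p2⊥)
      [Ax]  ⊢ p2, p2⊥
      [Ax]  ⊢ p2, p2⊥
    [Ax]  ⊢ p2, p2⊥
  [⊗]  ⊢ p2, p2, (p2⊥ ⊗ p2⊥)
    [Ax]  ⊢ p2, p2⊥
    [Ax]  ⊢ p2, p2⊥

Result: YES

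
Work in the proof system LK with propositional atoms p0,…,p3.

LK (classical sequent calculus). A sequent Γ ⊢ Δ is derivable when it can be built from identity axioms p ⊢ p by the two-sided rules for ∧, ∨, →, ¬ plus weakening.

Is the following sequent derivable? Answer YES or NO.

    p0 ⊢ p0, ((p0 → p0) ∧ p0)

Proof tree:
[∧R] p0 ⊢ p0, ((p0 → p0) ∧ p0)
  [→R]  ⊢ p0, (p0 → p0)
    [WR] p0 ⊢ p0, p0
      [Ax] p0 ⊢ p0
  [WR] p0 ⊢ p0, p0
    [Ax] p0 ⊢ p0

Result: YES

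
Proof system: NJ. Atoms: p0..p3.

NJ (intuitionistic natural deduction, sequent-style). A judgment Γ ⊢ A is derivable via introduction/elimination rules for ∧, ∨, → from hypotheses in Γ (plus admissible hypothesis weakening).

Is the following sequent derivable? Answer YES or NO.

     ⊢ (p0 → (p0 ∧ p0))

Proof tree:
[→I]  ⊢ (p0 → (p0 ∧ p0))
  [∧I] p0 ⊢ (p0 ∧ p0)
    [Ax] p0 ⊢ p0
    [Ax] p0 ⊢ p0

Result: YES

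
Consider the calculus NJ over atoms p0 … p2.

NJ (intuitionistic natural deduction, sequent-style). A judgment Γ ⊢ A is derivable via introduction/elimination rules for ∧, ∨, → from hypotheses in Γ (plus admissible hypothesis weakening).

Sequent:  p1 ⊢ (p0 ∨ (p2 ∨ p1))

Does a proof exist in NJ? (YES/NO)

Derivation (root first):
[∨I₂] p1 ⊢ (p0 ∨ (p2 ∨ p1))
  [∨I₂] p1 ⊢ (p2 ∨ p1)
    [Ax] p1 ⊢ p1

Result: YES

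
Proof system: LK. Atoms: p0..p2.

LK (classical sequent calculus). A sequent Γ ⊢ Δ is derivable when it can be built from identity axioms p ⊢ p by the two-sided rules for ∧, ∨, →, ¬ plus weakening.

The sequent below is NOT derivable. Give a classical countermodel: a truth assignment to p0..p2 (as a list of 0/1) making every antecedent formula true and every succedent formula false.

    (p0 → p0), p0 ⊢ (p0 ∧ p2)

Truth-table refutation:
  v=000: Γ:[(p0 → p0)=T, p0=F] Δ:[(p0 ∧ p2)=F] refutes=False
  v=001: Γ:[(p0 → p0)=T, p0=F] Δ:[(p0 ∧ p2)=F] refutes=False
  v=010: Γ:[(p0 → p0)=T, p0=F] Δ:[(p0 ∧ p2)=F] refutes=False
  v=011: Γ:[(p0 → p0)=T, p0=F] Δ:[(p0 ∧ p2)=F] refutes=False
  v=100: Γ:[(p0 → p0)=T, p0=T] Δ:[(p0 ∧ p2)=F] refutes=True  ← countermodel

Result: [1, 0, 0]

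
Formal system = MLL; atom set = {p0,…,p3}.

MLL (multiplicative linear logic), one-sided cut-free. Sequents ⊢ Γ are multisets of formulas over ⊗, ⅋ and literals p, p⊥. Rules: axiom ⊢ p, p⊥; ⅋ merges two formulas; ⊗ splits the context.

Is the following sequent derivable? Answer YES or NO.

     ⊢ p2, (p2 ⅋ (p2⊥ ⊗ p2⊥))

Proof tree:
[⅋]  ⊢ p2, (p2 ⅋ (p2⊥ ⊗ p2⊥))
  [⊗]  ⊢ p2, p2, (p2⊥ ⊗ p2⊥)
    [Ax]  ⊢ p2, p2⊥
    [Ax]  ⊢ p2, p2⊥

Result: YES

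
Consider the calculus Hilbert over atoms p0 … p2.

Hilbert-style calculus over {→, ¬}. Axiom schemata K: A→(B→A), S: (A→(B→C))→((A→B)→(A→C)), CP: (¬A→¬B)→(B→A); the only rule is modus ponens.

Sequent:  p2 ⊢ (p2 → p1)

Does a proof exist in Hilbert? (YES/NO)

Search for a countermodel by truth-table:
  v=000: Γ:[p2=F] Δ:[(p2 → p1)=T] refutes=False
  v=001: Γ:[p2=T] Δ:[(p2 → p1)=F] refutes=True  ← countermodel

Result: NO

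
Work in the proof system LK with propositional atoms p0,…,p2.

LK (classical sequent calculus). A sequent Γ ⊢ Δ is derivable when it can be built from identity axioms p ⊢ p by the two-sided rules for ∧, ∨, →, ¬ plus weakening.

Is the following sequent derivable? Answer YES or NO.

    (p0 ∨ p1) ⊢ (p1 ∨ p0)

Proof tree:
[∨R] (p0 ∨ p1) ⊢ (p1 ∨ p0)
  [∨L] (p0 ∨ p1) ⊢ p1, p0
    [Ax] p0 ⊢ p0
    [Ax] p1 ⊢ p1

Result: YES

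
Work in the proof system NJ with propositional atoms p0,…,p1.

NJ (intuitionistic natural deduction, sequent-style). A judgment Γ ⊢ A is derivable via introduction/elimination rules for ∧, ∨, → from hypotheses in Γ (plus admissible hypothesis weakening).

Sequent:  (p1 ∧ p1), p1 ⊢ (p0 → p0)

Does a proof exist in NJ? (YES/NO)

Proof tree:
[Wk] (p1 ∧ p1), p1 ⊢ (p0 → p0)
  [Wk] (p1 ∧ p1) ⊢ (p0 → p0)
    [→I]  ⊢ (p0 → p0)
      [Ax] p0 ⊢ p0

Result: YES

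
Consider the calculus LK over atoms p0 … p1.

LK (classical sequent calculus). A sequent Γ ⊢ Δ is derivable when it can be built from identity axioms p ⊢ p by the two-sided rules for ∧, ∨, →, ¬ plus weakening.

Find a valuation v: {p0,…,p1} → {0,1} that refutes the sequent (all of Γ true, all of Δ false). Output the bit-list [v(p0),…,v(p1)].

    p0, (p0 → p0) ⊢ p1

Truth-table refutation:
  v=00: Γ:[p0=F, (p0 → p0)=T] Δ:[p1=F] refutes=False
  v=01: Γ:[p0=F, (p0 → p0)=T] Δ:[p1=T] refutes=False
  v=10: Γ:[p0=T, (p0 → p0)=T] Δ:[p1=F] refutes=True  ← countermodel

Result: [1, 0]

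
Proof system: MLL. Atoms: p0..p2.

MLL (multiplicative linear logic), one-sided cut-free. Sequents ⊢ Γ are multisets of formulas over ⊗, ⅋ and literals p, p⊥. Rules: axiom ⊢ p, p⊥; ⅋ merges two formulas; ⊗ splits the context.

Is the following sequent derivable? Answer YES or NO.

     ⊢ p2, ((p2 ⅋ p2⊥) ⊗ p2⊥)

Derivation (root first):
[⊗]  ⊢ p2, ((p2 ⅋ p2⊥) ⊗ p2⊥)
  [⅋]  ⊢ (p2 ⅋ p2⊥)
    [Ax]  ⊢ p2, p2⊥
  [Ax]  ⊢ p2, p2⊥

Result: YES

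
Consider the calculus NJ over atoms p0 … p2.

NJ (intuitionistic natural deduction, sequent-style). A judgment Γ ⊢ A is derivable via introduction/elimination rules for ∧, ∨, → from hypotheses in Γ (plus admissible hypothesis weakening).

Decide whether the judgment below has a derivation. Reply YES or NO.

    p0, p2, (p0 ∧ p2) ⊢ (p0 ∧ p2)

Derivation trace:
[→E] p0, p2, (p0 ∧ p2) ⊢ (p0 ∧ p2)
  [Wk] p2, (p0 ∧ p2) ⊢ (p0 → (p0 ∧ p2))
    [→I] p2 ⊢ (p0 → (p0 ∧ p2))
      [∧I] p2, p0 ⊢ (p0 ∧ p2)
        [Ax] p0 ⊢ p0
        [Ax] p2 ⊢ p2
  [Ax] p0 ⊢ p0

Result: YES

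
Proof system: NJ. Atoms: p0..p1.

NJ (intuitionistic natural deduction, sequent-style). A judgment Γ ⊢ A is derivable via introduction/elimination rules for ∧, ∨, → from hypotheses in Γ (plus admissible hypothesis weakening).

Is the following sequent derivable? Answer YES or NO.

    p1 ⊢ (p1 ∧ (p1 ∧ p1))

Derivation (root first):
[∧I] p1 ⊢ (p1 ∧ (p1 ∧ p1))
  [Ax] p1 ⊢ p1
  [∧I] p1 ⊢ (p1 ∧ p1)
    [Ax] p1 ⊢ p1
    [Ax] p1 ⊢ p1

Result: YES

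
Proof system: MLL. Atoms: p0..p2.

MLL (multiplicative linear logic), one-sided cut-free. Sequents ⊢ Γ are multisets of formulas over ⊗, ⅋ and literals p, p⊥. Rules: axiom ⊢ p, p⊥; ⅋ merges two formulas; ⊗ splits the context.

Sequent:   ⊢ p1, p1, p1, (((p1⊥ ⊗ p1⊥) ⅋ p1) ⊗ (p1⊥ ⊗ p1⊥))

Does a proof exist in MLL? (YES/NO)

Derivation (root first):
[⊗]  ⊢ p1, p1, p1, (((p1⊥ ⊗ p1⊥) ⅋ p1) ⊗ (p1⊥ ⊗ p1⊥))
  [⅋]  ⊢ p1, ((p1⊥ ⊗ p1⊥) ⅋ p1)
    [⊗]  ⊢ p1, p1, (p1⊥ ⊗ p1⊥)
      [Ax]  ⊢ p1, p1⊥
      [Ax]  ⊢ p1, p1⊥
  [⊗]  ⊢ p1, p1, (p1⊥ ⊗ p1⊥)
    [Ax]  ⊢ p1, p1⊥
    [Ax]  ⊢ p1, p1⊥

Result: YES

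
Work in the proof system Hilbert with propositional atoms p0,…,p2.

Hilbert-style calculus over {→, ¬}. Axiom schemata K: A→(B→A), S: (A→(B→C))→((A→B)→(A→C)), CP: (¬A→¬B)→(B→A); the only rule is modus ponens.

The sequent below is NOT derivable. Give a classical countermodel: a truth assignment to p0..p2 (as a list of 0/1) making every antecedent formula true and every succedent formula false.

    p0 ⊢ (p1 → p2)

Enumerate valuations to refute Γ ⊢ Δ:
  v=000: Γ:[p0=F] Δ:[(p1 → p2)=T] refutes=False
  v=001: Γ:[p0=F] Δ:[(p1 → p2)=T] refutes=False
  v=010: Γ:[p0=F] Δ:[(p1 → p2)=F] refutes=False
  v=011: Γ:[p0=F] Δ:[(p1 → p2)=T] refutes=False
  v=100: Γ:[p0=T] Δ:[(p1 → p2)=T] refutes=False
  v=101: Γ:[p0=T] Δ:[(p1 → p2)=T] refutes=False
  v=110: Γ:[p0=T] Δ:[(p1 → p2)=F] refutes=True  ← countermodel

Result: [1, 1, 0]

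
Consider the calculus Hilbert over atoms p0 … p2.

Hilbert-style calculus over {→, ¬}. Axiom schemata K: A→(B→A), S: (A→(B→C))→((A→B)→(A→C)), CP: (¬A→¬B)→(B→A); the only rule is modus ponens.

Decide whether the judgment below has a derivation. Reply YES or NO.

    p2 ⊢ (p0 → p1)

Truth-table refutation:
  v=000: Γ:[p2=F] Δ:[(p0 → p1)=T] refutes=False
  v=001: Γ:[p2=T] Δ:[(p0 → p1)=T] refutes=False
  v=010: Γ:[p2=F] Δ:[(p0 → p1)=T] refutes=False
  v=011: Γ:[p2=T] Δ:[(p0 → p1)=T] refutes=False
  v=100: Γ:[p2=F] Δ:[(p0 → p1)=F] refutes=False
  v=101: Γ:[p2=T] Δ:[(p0 → p1)=F] refutes=True  ← countermodel

Result: NO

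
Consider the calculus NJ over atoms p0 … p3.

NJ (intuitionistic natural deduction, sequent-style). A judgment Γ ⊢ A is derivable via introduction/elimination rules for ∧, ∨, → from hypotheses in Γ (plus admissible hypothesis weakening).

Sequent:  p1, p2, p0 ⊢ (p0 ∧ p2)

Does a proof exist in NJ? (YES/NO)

Proof tree:
[→E] p1, p2, p0 ⊢ (p0 ∧ p2)
  [→I] p2 ⊢ (p0 → (p0 ∧ p2))
    [∧I] p2, p0 ⊢ (p0 ∧ p2)
      [Ax] p0 ⊢ p0
      [Ax] p2 ⊢ p2
  [Wk] p0, p1 ⊢ p0
    [Ax] p0 ⊢ p0

Result: YES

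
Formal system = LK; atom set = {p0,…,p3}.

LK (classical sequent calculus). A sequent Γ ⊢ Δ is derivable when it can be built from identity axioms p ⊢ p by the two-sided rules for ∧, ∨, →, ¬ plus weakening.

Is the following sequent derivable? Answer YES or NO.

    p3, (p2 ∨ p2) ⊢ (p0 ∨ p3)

Proof tree:
[∨R] p3, (p2 ∨ p2) ⊢ (p0 ∨ p3)
  [WR] p3, (p2 ∨ p2) ⊢ p3, p0
    [∨L] p3, (p2 ∨ p2) ⊢ p3
      [WL] p3, p2 ⊢ p3
        [Ax] p3 ⊢ p3
      [WL] p3, p2 ⊢ p3
        [Ax] p3 ⊢ p3

Result: YES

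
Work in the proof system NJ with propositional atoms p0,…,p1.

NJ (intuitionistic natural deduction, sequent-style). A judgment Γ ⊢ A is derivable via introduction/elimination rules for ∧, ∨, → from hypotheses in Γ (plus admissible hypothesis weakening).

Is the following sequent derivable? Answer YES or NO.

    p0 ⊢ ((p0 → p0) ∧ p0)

Proof tree:
[∧I] p0 ⊢ ((p0 → p0) ∧ p0)
  [→I] p0 ⊢ (p0 → p0)
    [Wk] p0, p0 ⊢ p0
      [Ax] p0 ⊢ p0
  [Wk] p0, p0 ⊢ p0
    [Ax] p0 ⊢ p0

Result: YES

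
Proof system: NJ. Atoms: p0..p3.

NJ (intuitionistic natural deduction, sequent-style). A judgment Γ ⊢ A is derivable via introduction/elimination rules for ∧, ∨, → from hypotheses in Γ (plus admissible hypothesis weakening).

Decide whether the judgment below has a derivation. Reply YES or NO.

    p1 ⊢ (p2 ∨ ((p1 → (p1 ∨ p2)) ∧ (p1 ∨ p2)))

Derivation trace:
[∨I₂] p1 ⊢ (p2 ∨ ((p1 → (p1 ∨ p2)) ∧ (p1 ∨ p2)))
  [∧I] p1 ⊢ ((p1 → (p1 ∨ p2)) ∧ (p1 ∨ p2))
    [→I]  ⊢ (p1 → (p1 ∨ p2))
      [∨I₁] p1 ⊢ (p1 ∨ p2)
        [Ax] p1 ⊢ p1
    [∨I₁] p1 ⊢ (p1 ∨ p2)
      [Ax] p1 ⊢ p1

Result: YES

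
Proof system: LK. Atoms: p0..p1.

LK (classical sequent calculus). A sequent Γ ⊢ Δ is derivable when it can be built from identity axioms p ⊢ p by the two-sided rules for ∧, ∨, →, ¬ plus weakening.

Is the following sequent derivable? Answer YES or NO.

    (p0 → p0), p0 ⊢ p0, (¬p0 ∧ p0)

Derivation trace:
[∧R] (p0 → p0), p0 ⊢ p0, (¬p0 ∧ p0)
  [¬R]  ⊢ p0, ¬p0
    [Ax] p0 ⊢ p0
  [→L] p0, (p0 → p0) ⊢ p0
    [Ax] p0 ⊢ p0
    [Ax] p0 ⊢ p0

Result: YES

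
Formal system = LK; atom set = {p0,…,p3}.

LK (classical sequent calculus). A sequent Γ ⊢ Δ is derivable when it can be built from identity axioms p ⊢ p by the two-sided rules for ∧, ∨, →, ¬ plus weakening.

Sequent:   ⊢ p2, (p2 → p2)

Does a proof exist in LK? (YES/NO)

Proof tree:
[→R]  ⊢ p2, (p2 → p2)
  [WR] p2 ⊢ p2, p2
    [Ax] p2 ⊢ p2

Result: YES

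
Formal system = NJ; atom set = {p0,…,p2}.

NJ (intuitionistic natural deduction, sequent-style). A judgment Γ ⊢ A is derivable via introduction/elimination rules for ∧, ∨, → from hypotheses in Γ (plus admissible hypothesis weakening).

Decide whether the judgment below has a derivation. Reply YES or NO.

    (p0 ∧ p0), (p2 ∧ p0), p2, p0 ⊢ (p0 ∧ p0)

Proof tree:
[∧I] (p0 ∧ p0), (p2 ∧ p0), p2, p0 ⊢ (p0 ∧ p0)
  [Wk] p0, (p2 ∧ p0) ⊢ p0
    [Ax] p0 ⊢ p0
  [Wk] p0, (p0 ∧ p0), p2 ⊢ p0
    [Wk] p0, (p0 ∧ p0) ⊢ p0
      [Ax] p0 ⊢ p0

Result: YES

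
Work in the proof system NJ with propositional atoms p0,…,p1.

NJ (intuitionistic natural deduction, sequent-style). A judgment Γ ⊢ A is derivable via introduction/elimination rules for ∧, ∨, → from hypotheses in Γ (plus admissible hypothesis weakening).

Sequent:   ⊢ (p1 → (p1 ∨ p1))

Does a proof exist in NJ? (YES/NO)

Proof tree:
[→I]  ⊢ (p1 → (p1 ∨ p1))
  [∨I₂] p1 ⊢ (p1 ∨ p1)
    [Ax] p1 ⊢ p1

Result: YES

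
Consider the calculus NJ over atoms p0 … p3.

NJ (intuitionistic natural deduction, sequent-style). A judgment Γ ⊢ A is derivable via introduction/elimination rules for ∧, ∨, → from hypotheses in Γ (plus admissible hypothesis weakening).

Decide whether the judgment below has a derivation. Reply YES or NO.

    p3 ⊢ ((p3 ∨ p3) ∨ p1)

Proof tree:
[∨I₁] p3 ⊢ ((p3 ∨ p3) ∨ p1)
  [∨I₁] p3 ⊢ (p3 ∨ p3)
    [Ax] p3 ⊢ p3

Result: YES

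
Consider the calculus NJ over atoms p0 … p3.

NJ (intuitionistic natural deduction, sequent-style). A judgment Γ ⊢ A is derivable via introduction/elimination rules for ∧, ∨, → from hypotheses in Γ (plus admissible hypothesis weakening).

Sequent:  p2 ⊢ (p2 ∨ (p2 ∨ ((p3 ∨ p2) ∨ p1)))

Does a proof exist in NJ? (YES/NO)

Derivation trace:
[∨I₂] p2 ⊢ (p2 ∨ (p2 ∨ ((p3 ∨ p2) ∨ p1)))
  [∨I₂] p2 ⊢ (p2 ∨ ((p3 ∨ p2) ∨ p1))
    [∨I₁] p2 ⊢ ((p3 ∨ p2) ∨ p1)
      [∨I₂] p2 ⊢ (p3 ∨ p2)
        [Ax] p2 ⊢ p2

Result: YES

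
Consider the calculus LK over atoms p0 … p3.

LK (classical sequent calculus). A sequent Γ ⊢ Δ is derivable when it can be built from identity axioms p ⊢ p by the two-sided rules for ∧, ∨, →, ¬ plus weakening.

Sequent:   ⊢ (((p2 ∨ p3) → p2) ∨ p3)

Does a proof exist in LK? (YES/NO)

Derivation trace:
[∨R]  ⊢ (((p2 ∨ p3) → p2) ∨ p3)
  [→R]  ⊢ p3, ((p2 ∨ p3) → p2)
    [∨L] (p2 ∨ p3) ⊢ p2, p3
      [Ax] p2 ⊢ p2
      [Ax] p3 ⊢ p3

Result: YES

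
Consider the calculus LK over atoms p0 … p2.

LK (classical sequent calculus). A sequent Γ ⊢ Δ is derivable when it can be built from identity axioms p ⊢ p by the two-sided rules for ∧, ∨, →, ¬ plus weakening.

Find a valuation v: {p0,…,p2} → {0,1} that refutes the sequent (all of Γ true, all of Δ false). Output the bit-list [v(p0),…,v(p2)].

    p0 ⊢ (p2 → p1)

Enumerate valuations to refute Γ ⊢ Δ:
  v=000: Γ:[p0=F] Δ:[(p2 → p1)=T] refutes=False
  v=001: Γ:[p0=F] Δ:[(p2 → p1)=F] refutes=False
  v=010: Γ:[p0=F] Δ:[(p2 → p1)=T] refutes=False
  v=011: Γ:[p0=F] Δ:[(p2 → p1)=T] refutes=False
  v=100: Γ:[p0=T] Δ:[(p2 → p1)=T] refutes=False
  v=101: Γ:[p0=T] Δ:[(p2 → p1)=F] refutes=True  ← countermodel

Result: [1, 0, 1]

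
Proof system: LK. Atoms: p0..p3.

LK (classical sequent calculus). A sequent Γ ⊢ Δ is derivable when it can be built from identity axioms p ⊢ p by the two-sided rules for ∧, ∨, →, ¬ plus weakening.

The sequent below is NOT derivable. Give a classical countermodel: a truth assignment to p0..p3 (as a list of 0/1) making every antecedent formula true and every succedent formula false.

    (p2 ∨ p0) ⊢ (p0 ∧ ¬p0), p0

Enumerate valuations to refute Γ ⊢ Δ:
  v=0000: Γ:[(p2 ∨ p0)=F] Δ:[(p0 ∧ ¬p0)=F, p0=F] refutes=False
  v=0001: Γ:[(p2 ∨ p0)=F] Δ:[(p0 ∧ ¬p0)=F, p0=F] refutes=False
  v=0010: Γ:[(p2 ∨ p0)=T] Δ:[(p0 ∧ ¬p0)=F, p0=F] refutes=True  ← countermodel

Result: [0, 0, 1, 0]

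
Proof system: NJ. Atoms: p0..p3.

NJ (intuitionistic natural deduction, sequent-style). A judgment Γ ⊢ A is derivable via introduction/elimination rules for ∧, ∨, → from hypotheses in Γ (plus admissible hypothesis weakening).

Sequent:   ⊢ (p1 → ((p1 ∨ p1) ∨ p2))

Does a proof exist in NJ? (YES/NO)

Derivation trace:
[→I]  ⊢ (p1 → ((p1 ∨ p1) ∨ p2))
  [∨I₁] p1 ⊢ ((p1 ∨ p1) ∨ p2)
    [∨I₁] p1 ⊢ (p1 ∨ p1)
      [Ax] p1 ⊢ p1

Result: YES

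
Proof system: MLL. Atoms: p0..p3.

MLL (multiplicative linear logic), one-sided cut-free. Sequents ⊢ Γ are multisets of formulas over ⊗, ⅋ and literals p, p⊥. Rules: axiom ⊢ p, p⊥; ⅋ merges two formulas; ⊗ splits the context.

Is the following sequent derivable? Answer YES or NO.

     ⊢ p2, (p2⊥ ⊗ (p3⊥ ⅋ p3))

Derivation trace:
[⊗]  ⊢ p2, (p2⊥ ⊗ (p3⊥ ⅋ p3))
  [Ax]  ⊢ p2, p2⊥
  [⅋]  ⊢ (p3⊥ ⅋ p3)
    [Ax]  ⊢ p3, p3⊥

Result: YES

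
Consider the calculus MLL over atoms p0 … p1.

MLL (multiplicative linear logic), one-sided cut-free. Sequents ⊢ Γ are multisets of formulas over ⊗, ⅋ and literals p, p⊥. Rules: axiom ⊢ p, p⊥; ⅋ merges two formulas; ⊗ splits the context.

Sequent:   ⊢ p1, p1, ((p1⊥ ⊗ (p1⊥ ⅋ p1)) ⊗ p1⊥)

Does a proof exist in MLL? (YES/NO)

Derivation trace:
[⊗]  ⊢ p1, p1, ((p1⊥ ⊗ (p1⊥ ⅋ p1)) ⊗ p1⊥)
  [⊗]  ⊢ p1, (p1⊥ ⊗ (p1⊥ ⅋ p1))
    [Ax]  ⊢ p1, p1⊥
    [⅋]  ⊢ (p1⊥ ⅋ p1)
      [Ax]  ⊢ p1, p1⊥
  [Ax]  ⊢ p1, p1⊥

Result: YES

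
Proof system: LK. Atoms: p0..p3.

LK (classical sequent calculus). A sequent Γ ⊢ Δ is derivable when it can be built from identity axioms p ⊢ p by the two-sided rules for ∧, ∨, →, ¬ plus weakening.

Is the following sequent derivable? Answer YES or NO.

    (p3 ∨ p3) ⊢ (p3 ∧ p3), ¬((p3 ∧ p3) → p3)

Derivation (root first):
[¬R] (p3 ∨ p3) ⊢ (p3 ∧ p3), ¬((p3 ∧ p3) → p3)
  [→L] (p3 ∨ p3), ((p3 ∧ p3) → p3) ⊢ (p3 ∧ p3)
    [∨L] (p3 ∨ p3) ⊢ (p3 ∧ p3)
      [∧R] p3 ⊢ (p3 ∧ p3)
        [Ax] p3 ⊢ p3
        [Ax] p3 ⊢ p3
      [∧R] p3 ⊢ (p3 ∧ p3)
        [Ax] p3 ⊢ p3
        [Ax] p3 ⊢ p3
    [∧R] p3 ⊢ (p3 ∧ p3)
      [Ax] p3 ⊢ p3
      [Ax] p3 ⊢ p3

Result: YES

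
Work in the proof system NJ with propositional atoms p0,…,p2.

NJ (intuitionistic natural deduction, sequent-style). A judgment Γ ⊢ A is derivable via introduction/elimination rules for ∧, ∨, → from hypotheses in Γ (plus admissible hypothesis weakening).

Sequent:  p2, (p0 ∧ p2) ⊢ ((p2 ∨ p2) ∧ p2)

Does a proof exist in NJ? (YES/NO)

Derivation (root first):
[∧I] p2, (p0 ∧ p2) ⊢ ((p2 ∨ p2) ∧ p2)
  [∨I₂] p2, (p0 ∧ p2) ⊢ (p2 ∨ p2)
    [Wk] p2, (p0 ∧ p2) ⊢ p2
      [Ax] p2 ⊢ p2
  [Ax] p2 ⊢ p2

Result: YES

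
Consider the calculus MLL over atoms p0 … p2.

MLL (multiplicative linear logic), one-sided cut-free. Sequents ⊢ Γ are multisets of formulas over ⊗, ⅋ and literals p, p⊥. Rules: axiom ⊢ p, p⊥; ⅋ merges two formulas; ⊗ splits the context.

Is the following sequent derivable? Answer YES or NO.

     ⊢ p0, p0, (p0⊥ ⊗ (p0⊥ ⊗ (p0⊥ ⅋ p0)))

Derivation (root first):
[⊗]  ⊢ p0, p0, (p0⊥ ⊗ (p0⊥ ⊗ (p0⊥ ⅋ p0)))
  [Ax]  ⊢ p0, p0⊥
  [⊗]  ⊢ p0, (p0⊥ ⊗ (p0⊥ ⅋ p0))
    [Ax]  ⊢ p0, p0⊥
    [⅋]  ⊢ (p0⊥ ⅋ p0)
      [Ax]  ⊢ p0, p0⊥

Result: YES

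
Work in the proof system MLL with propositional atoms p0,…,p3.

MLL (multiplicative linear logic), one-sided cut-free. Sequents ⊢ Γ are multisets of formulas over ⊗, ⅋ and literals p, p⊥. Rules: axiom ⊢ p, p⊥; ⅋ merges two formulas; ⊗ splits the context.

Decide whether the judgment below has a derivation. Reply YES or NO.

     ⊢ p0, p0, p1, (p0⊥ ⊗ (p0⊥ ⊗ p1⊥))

Derivation trace:
[⊗]  ⊢ p0, p0, p1, (p0⊥ ⊗ (p0⊥ ⊗ p1⊥))
  [Ax]  ⊢ p0, p0⊥
  [⊗]  ⊢ p0, p1, (p0⊥ ⊗ p1⊥)
    [Ax]  ⊢ p0, p0⊥
    [Ax]  ⊢ p1, p1⊥

Result: YES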